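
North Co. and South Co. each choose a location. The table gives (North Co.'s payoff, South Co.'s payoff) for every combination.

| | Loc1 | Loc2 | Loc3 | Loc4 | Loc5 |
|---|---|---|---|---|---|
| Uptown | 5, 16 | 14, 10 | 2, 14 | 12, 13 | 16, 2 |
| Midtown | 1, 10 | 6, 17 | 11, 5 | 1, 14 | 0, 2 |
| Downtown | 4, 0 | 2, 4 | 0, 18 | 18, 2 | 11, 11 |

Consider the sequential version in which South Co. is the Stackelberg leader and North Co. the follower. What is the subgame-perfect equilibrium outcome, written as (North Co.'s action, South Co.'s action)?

Solve by backward induction (South Co. leads).
- Loc1: North Co. compares 5, 1, 4 and picks Uptown; South Co. would get 16.
- Loc2: North Co. compares 14, 6, 2 and picks Uptown; South Co. would get 10.
- Loc3: North Co. compares 2, 11, 0 and picks Midtown; South Co. would get 5.
- Loc4: North Co. compares 12, 1, 18 and picks Downtown; South Co. would get 2.
- Loc5: North Co. compares 16, 0, 11 and picks Uptown; South Co. would get 2.
Maximizing over 16, 10, 5, 2, 2, South Co. chooses Loc1. Subgame-perfect outcome: (Uptown, Loc1) with payoffs (5, 16).

(Uptown, Loc1)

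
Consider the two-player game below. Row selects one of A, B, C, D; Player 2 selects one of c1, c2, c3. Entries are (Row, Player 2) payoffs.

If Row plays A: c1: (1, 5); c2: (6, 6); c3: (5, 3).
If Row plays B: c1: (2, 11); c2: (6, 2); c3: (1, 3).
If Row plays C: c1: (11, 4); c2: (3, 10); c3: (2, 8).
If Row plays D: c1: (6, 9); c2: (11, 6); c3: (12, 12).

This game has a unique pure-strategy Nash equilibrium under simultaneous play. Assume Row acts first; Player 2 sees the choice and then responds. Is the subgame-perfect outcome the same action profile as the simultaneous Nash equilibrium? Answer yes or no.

yes

Player 2 best-responds to each possible Row move:
- A: BR = c2, leader payoff 6.
- B: BR = c1, leader payoff 2.
- C: BR = c2, leader payoff 3.
- D: BR = c3, leader payoff 12.
Among 6, 2, 3, 12, the best is 12 at D. Subgame-perfect outcome: (D, c3) with payoffs (12, 12).
Under simultaneous play:
Row's best replies: c1→C; c2→D; c3→D.
Player 2's best replies: A→c2; B→c1; C→c2; D→c3.
The unique mutual best reply is (D, c3), giving (12, 12).
Sequential outcome (D, c3) coincides with the Nash profile (D, c3).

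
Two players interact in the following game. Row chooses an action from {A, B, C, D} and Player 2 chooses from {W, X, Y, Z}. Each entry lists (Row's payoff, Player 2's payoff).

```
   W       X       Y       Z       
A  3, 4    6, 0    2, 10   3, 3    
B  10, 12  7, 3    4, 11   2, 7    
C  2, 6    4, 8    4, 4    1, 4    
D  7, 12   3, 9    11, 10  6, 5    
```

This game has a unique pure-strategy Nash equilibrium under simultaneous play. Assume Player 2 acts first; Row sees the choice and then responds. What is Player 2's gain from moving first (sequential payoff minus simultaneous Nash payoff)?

Solve by backward induction (Player 2 leads).
- W: BR = B, leader payoff 12.
- X: BR = B, leader payoff 3.
- Y: BR = D, leader payoff 10.
- Z: BR = D, leader payoff 5.
Among 12, 3, 10, 5, the best is 12 at W. Subgame-perfect outcome: (B, W) with payoffs (10, 12).
Under simultaneous play:
Row's best replies: W→B; X→B; Y→D; Z→D.
Player 2's best replies: A→Y; B→W; C→X; D→W.
The unique mutual best reply is (B, W), giving (10, 12).
Player 2's commitment gain: 12 − 12 = 0.

0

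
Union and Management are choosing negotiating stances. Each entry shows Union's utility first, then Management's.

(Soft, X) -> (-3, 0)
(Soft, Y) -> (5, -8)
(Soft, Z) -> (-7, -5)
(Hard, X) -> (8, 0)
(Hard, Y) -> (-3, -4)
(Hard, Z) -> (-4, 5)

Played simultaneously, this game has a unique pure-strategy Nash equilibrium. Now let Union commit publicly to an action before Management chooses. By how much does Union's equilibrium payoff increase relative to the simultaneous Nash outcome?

Solve by backward induction (Union leads).
- Soft → Management plays X (best of 0, -8, -5); Union gets -3.
- Hard → Management plays Z (best of 0, -4, 5); Union gets -4.
Union's induced payoffs are -3, -4, so Union commits to Soft. Subgame-perfect outcome: (Soft, X) with payoffs (-3, 0).
Now find the simultaneous Nash equilibrium.
Union's best replies: X→Hard; Y→Soft; Z→Hard.
Management's best replies: Soft→X; Hard→Z.
The unique mutual best reply is (Hard, Z), giving (-4, 5).
Union's commitment gain: -3 − -4 = 1.

1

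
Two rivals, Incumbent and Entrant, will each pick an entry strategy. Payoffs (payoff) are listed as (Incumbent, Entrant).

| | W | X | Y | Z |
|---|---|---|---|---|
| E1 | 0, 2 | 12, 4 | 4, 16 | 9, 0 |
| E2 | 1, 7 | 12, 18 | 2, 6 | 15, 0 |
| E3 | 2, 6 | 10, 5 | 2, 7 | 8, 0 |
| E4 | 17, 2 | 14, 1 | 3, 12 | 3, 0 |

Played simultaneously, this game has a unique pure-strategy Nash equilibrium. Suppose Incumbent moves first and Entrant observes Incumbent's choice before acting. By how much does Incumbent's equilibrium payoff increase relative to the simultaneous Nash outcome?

8

Solve by backward induction (Incumbent leads).
- E1: BR = Y, leader payoff 4.
- E2: BR = X, leader payoff 12.
- E3: BR = Y, leader payoff 2.
- E4: BR = Y, leader payoff 3.
Incumbent's induced payoffs are 4, 12, 2, 3, so Incumbent commits to E2. Subgame-perfect outcome: (E2, X) with payoffs (12, 18).
Under simultaneous play:
Incumbent's best replies: W→E4; X→E4; Y→E1; Z→E2.
Entrant's best replies: E1→Y; E2→X; E3→Y; E4→Y.
Only (E1, Y) has each player best-responding; Nash payoffs (4, 16).
Incumbent's commitment gain: 12 − 4 = 8.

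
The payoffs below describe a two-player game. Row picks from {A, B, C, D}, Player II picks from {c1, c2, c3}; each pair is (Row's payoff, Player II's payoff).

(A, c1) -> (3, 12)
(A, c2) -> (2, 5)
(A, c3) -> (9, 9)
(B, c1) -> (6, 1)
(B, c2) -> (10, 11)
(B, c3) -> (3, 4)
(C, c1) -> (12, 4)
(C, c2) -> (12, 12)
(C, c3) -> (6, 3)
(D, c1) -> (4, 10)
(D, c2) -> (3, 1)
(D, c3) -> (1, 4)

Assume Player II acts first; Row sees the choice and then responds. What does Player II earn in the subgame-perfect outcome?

12

Backward induction with Player II moving first.
- c1 → Row plays C (best of 3, 6, 12, 4); Player II gets 4.
- c2 → Row plays C (best of 2, 10, 12, 3); Player II gets 12.
- c3 → Row plays A (best of 9, 3, 6, 1); Player II gets 9.
Among 4, 12, 9, the best is 12 at c2. Subgame-perfect outcome: (C, c2) with payoffs (12, 12).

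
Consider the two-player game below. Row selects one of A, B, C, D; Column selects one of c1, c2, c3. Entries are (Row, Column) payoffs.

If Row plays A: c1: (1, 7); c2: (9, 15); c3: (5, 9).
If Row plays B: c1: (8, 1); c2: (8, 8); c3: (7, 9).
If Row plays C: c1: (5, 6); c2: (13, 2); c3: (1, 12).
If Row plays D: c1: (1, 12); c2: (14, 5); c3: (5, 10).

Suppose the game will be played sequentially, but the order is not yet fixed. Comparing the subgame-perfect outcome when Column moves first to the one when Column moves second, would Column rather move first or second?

If Row leads: Column's best replies are A→c2, B→c3, C→c3, D→c1; Row's induced payoffs 9, 7, 1, 1; outcome (A, c2), payoffs (9, 15).
If Column leads: Row's best replies are c1→B, c2→D, c3→B; Column's induced payoffs 1, 5, 9; outcome (B, c3), payoffs (7, 9).
Column gets 9 moving first and 15 moving second, so Column prefers to move second.

second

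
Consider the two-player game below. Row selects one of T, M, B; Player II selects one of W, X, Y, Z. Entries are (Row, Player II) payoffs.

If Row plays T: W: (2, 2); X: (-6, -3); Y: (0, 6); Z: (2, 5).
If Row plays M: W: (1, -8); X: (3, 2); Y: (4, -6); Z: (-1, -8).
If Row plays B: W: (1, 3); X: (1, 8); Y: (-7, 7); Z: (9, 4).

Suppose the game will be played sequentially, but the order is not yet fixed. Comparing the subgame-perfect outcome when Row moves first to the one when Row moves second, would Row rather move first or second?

second

If Row leads: Player II's best replies are T→Y, M→X, B→X; Row's induced payoffs 0, 3, 1; outcome (M, X), payoffs (3, 2).
If Player II leads: Row's best replies are W→T, X→M, Y→M, Z→B; Player II's induced payoffs 2, 2, -6, 4; outcome (B, Z), payoffs (9, 4).
Row gets 3 moving first and 9 moving second, so Row prefers to move second.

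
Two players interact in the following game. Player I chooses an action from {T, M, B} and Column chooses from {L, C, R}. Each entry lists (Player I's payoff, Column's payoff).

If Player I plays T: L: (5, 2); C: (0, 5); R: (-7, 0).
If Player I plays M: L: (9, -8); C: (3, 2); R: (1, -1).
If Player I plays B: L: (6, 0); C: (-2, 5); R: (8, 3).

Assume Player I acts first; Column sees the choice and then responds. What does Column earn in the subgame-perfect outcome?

Work backward from Column's decision.
- T → Column plays C (best of 2, 5, 0); Player I gets 0.
- M → Column plays C (best of -8, 2, -1); Player I gets 3.
- B → Column plays C (best of 0, 5, 3); Player I gets -2.
Among 0, 3, -2, the best is 3 at M. Subgame-perfect outcome: (M, C) with payoffs (3, 2).

2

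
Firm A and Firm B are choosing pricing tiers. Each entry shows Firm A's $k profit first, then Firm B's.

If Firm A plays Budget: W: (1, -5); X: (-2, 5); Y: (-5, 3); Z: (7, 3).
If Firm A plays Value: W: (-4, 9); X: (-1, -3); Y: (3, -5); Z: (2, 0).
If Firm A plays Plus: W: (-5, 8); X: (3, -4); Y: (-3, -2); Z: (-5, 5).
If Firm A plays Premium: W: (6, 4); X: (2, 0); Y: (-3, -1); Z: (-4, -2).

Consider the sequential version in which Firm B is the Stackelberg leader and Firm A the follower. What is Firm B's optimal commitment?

W

Firm A best-responds to each possible Firm B move:
- W: Firm A compares 1, -4, -5, 6 and picks Premium; Firm B would get 4.
- X: Firm A compares -2, -1, 3, 2 and picks Plus; Firm B would get -4.
- Y: Firm A compares -5, 3, -3, -3 and picks Value; Firm B would get -5.
- Z: Firm A compares 7, 2, -5, -4 and picks Budget; Firm B would get 3.
Firm B's induced payoffs are 4, -4, -5, 3, so Firm B commits to W. Subgame-perfect outcome: (Premium, W) with payoffs (6, 4).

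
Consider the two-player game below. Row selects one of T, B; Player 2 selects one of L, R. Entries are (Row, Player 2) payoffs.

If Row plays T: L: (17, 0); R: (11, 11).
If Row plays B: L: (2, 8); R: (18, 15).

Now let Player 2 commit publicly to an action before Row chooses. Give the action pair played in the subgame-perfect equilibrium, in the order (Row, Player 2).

Backward induction with Player 2 moving first.
- L: BR = T, leader payoff 0.
- R: BR = B, leader payoff 15.
Among 0, 15, the best is 15 at R. Subgame-perfect outcome: (B, R) with payoffs (18, 15).

(B, R)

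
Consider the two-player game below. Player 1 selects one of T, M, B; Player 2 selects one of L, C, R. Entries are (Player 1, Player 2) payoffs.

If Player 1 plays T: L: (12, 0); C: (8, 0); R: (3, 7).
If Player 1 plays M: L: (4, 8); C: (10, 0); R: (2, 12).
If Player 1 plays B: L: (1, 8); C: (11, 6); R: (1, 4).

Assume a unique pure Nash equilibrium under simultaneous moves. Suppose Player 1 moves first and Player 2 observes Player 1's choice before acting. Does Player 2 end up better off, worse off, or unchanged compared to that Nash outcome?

unchanged

Solve by backward induction (Player 1 leads).
- T → Player 2 plays R (best of 0, 0, 7); Player 1 gets 3.
- M → Player 2 plays R (best of 8, 0, 12); Player 1 gets 2.
- B → Player 2 plays L (best of 8, 6, 4); Player 1 gets 1.
Maximizing over 3, 2, 1, Player 1 chooses T. Subgame-perfect outcome: (T, R) with payoffs (3, 7).
Now find the simultaneous Nash equilibrium.
Player 1's best replies: L→T; C→B; R→T.
Player 2's best replies: T→R; M→R; B→L.
Only (T, R) has each player best-responding; Nash payoffs (3, 7).
Player 2 earns 7 sequentially versus 7 at the Nash outcome: unchanged.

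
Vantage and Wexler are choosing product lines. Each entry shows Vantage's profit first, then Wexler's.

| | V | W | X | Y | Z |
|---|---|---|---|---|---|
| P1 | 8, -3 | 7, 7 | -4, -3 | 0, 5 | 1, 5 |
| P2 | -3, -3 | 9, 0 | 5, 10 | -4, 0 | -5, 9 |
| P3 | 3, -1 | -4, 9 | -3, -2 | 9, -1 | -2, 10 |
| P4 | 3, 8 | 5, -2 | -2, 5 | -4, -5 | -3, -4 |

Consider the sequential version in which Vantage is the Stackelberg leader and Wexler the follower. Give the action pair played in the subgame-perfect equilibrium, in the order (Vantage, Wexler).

Backward induction with Vantage moving first.
- P1: Wexler compares -3, 7, -3, 5, 5 and picks W; Vantage would get 7.
- P2: Wexler compares -3, 0, 10, 0, 9 and picks X; Vantage would get 5.
- P3: Wexler compares -1, 9, -2, -1, 10 and picks Z; Vantage would get -2.
- P4: Wexler compares 8, -2, 5, -5, -4 and picks V; Vantage would get 3.
Maximizing over 7, 5, -2, 3, Vantage chooses P1. Subgame-perfect outcome: (P1, W) with payoffs (7, 7).

(P1, W)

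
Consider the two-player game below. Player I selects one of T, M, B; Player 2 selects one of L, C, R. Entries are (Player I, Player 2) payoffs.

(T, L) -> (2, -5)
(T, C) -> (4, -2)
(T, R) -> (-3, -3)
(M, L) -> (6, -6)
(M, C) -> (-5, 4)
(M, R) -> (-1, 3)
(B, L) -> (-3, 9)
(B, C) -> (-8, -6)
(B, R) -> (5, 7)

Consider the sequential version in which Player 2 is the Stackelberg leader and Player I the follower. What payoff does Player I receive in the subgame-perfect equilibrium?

5

Player I best-responds to each possible Player 2 move:
- L: BR = M, leader payoff -6.
- C: BR = T, leader payoff -2.
- R: BR = B, leader payoff 7.
Player 2's induced payoffs are -6, -2, 7, so Player 2 commits to R. Subgame-perfect outcome: (B, R) with payoffs (5, 7).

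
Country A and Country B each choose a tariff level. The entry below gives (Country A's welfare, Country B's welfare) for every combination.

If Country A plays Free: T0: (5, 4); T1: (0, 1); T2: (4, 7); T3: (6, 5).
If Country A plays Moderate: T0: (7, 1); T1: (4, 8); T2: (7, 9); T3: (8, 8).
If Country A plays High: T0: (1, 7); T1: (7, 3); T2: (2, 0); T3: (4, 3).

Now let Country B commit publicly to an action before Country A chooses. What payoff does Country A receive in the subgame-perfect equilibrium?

7

Solve by backward induction (Country B leads).
- T0: BR = Moderate, leader payoff 1.
- T1: BR = High, leader payoff 3.
- T2: BR = Moderate, leader payoff 9.
- T3: BR = Moderate, leader payoff 8.
Country B's induced payoffs are 1, 3, 9, 8, so Country B commits to T2. Subgame-perfect outcome: (Moderate, T2) with payoffs (7, 9).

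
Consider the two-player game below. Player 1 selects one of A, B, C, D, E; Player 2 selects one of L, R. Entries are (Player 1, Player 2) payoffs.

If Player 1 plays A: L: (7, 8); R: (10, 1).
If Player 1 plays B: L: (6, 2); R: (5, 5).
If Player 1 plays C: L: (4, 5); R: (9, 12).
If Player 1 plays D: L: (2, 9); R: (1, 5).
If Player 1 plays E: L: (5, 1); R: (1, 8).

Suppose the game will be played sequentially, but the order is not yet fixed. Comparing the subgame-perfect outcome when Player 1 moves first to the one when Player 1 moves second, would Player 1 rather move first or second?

If Player 1 leads: Player 2's best replies are A→L, B→R, C→R, D→L, E→R; Player 1's induced payoffs 7, 5, 9, 2, 1; outcome (C, R), payoffs (9, 12).
If Player 2 leads: Player 1's best replies are L→A, R→A; Player 2's induced payoffs 8, 1; outcome (A, L), payoffs (7, 8).
Player 1 gets 9 moving first and 7 moving second, so Player 1 prefers to move first.

first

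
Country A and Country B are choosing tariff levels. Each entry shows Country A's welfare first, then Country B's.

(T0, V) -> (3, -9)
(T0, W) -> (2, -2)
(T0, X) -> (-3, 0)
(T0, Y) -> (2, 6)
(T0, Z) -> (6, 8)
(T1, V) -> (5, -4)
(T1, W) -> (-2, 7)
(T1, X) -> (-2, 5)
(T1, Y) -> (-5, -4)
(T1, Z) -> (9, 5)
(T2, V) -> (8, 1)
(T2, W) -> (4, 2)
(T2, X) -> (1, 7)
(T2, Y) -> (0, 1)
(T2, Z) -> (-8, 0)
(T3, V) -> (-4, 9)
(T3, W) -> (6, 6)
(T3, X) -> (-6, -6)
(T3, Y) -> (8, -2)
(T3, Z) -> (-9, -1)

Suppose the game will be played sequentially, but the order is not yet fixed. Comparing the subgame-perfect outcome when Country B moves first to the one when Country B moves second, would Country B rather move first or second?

If Country A leads: Country B's best replies are T0→Z, T1→W, T2→X, T3→V; Country A's induced payoffs 6, -2, 1, -4; outcome (T0, Z), payoffs (6, 8).
If Country B leads: Country A's best replies are V→T2, W→T3, X→T2, Y→T3, Z→T1; Country B's induced payoffs 1, 6, 7, -2, 5; outcome (T2, X), payoffs (1, 7).
Country B gets 7 moving first and 8 moving second, so Country B prefers to move second.

second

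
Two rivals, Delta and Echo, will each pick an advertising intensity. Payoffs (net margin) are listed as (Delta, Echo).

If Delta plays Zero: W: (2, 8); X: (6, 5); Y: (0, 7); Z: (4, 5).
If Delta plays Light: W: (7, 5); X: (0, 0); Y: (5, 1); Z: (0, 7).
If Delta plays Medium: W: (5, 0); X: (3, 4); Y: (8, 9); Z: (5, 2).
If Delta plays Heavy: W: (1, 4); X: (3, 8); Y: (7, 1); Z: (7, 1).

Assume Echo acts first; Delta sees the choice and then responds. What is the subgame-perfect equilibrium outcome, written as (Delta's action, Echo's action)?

(Medium, Y)

Backward induction with Echo moving first.
- W: Delta compares 2, 7, 5, 1 and picks Light; Echo would get 5.
- X: Delta compares 6, 0, 3, 3 and picks Zero; Echo would get 5.
- Y: Delta compares 0, 5, 8, 7 and picks Medium; Echo would get 9.
- Z: Delta compares 4, 0, 5, 7 and picks Heavy; Echo would get 1.
Echo's induced payoffs are 5, 5, 9, 1, so Echo commits to Y. Subgame-perfect outcome: (Medium, Y) with payoffs (8, 9).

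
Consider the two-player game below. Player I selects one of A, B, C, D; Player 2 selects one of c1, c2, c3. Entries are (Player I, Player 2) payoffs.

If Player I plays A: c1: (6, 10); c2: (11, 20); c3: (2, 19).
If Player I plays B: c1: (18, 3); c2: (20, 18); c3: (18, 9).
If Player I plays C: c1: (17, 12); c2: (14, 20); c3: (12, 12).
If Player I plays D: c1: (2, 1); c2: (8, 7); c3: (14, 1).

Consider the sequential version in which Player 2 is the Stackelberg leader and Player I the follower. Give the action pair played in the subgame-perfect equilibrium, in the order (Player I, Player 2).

(B, c2)

Player I best-responds to each possible Player 2 move:
- c1: Player I compares 6, 18, 17, 2 and picks B; Player 2 would get 3.
- c2: Player I compares 11, 20, 14, 8 and picks B; Player 2 would get 18.
- c3: Player I compares 2, 18, 12, 14 and picks B; Player 2 would get 9.
Player 2's induced payoffs are 3, 18, 9, so Player 2 commits to c2. Subgame-perfect outcome: (B, c2) with payoffs (20, 18).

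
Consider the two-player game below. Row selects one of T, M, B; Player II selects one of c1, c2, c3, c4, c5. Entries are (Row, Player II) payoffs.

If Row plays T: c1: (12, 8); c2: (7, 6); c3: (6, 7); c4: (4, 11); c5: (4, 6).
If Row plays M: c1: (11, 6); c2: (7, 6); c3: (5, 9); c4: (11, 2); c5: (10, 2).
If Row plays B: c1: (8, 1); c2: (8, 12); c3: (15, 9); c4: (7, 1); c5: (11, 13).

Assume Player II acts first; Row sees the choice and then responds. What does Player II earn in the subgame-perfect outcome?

13

Work backward from Row's decision.
- c1 → Row plays T (best of 12, 11, 8); Player II gets 8.
- c2 → Row plays B (best of 7, 7, 8); Player II gets 12.
- c3 → Row plays B (best of 6, 5, 15); Player II gets 9.
- c4 → Row plays M (best of 4, 11, 7); Player II gets 2.
- c5 → Row plays B (best of 4, 10, 11); Player II gets 13.
Maximizing over 8, 12, 9, 2, 13, Player II chooses c5. Subgame-perfect outcome: (B, c5) with payoffs (11, 13).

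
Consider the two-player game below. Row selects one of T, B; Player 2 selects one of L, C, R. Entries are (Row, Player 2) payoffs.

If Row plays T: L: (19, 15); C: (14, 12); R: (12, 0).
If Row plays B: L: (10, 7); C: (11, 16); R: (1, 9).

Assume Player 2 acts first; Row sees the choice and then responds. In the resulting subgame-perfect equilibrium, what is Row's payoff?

Row best-responds to each possible Player 2 move:
- L: Row compares 19, 10 and picks T; Player 2 would get 15.
- C: Row compares 14, 11 and picks T; Player 2 would get 12.
- R: Row compares 12, 1 and picks T; Player 2 would get 0.
Player 2's induced payoffs are 15, 12, 0, so Player 2 commits to L. Subgame-perfect outcome: (T, L) with payoffs (19, 15).

19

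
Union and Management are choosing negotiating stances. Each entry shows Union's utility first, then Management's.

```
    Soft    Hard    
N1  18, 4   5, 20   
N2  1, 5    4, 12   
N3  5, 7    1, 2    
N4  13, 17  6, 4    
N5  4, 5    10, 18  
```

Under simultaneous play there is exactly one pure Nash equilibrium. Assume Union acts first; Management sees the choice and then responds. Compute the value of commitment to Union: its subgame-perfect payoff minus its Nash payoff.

3

Work backward from Management's decision.
- N1: Management compares 4, 20 and picks Hard; Union would get 5.
- N2: Management compares 5, 12 and picks Hard; Union would get 4.
- N3: Management compares 7, 2 and picks Soft; Union would get 5.
- N4: Management compares 17, 4 and picks Soft; Union would get 13.
- N5: Management compares 5, 18 and picks Hard; Union would get 10.
Union's induced payoffs are 5, 4, 5, 13, 10, so Union commits to N4. Subgame-perfect outcome: (N4, Soft) with payoffs (13, 17).
For the simultaneous game, intersect best replies.
Union's best replies: Soft→N1; Hard→N5.
Management's best replies: N1→Hard; N2→Hard; N3→Soft; N4→Soft; N5→Hard.
The unique mutual best reply is (N5, Hard), giving (10, 18).
Union's commitment gain: 13 − 10 = 3.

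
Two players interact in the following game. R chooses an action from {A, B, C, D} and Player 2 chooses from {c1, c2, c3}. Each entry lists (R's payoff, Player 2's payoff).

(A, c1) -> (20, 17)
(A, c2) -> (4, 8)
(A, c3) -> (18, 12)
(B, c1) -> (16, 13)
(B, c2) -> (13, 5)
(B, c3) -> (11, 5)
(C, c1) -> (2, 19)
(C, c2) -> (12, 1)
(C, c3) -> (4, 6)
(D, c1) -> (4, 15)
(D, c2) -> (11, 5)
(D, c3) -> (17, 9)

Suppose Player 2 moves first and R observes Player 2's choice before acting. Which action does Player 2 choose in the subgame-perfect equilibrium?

R best-responds to each possible Player 2 move:
- c1 → R plays A (best of 20, 16, 2, 4); Player 2 gets 17.
- c2 → R plays B (best of 4, 13, 12, 11); Player 2 gets 5.
- c3 → R plays A (best of 18, 11, 4, 17); Player 2 gets 12.
Player 2's induced payoffs are 17, 5, 12, so Player 2 commits to c1. Subgame-perfect outcome: (A, c1) with payoffs (20, 17).

c1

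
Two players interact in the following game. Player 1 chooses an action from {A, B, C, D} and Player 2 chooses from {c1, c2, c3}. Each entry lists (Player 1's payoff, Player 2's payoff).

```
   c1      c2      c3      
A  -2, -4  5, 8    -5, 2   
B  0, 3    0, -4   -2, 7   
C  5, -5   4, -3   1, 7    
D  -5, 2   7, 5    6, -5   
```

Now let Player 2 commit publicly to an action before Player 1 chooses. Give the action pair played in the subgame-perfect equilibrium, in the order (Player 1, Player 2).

Solve by backward induction (Player 2 leads).
- c1: Player 1 compares -2, 0, 5, -5 and picks C; Player 2 would get -5.
- c2: Player 1 compares 5, 0, 4, 7 and picks D; Player 2 would get 5.
- c3: Player 1 compares -5, -2, 1, 6 and picks D; Player 2 would get -5.
Among -5, 5, -5, the best is 5 at c2. Subgame-perfect outcome: (D, c2) with payoffs (7, 5).

(D, c2)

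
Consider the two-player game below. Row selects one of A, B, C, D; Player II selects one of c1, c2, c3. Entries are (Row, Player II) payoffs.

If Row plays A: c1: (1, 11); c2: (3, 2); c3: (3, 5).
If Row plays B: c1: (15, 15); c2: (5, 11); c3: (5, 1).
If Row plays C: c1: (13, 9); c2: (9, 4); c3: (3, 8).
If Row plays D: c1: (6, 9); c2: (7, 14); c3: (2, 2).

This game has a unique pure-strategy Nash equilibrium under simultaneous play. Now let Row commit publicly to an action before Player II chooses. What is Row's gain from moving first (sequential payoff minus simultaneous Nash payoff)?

Solve by backward induction (Row leads).
- A → Player II plays c1 (best of 11, 2, 5); Row gets 1.
- B → Player II plays c1 (best of 15, 11, 1); Row gets 15.
- C → Player II plays c1 (best of 9, 4, 8); Row gets 13.
- D → Player II plays c2 (best of 9, 14, 2); Row gets 7.
Maximizing over 1, 15, 13, 7, Row chooses B. Subgame-perfect outcome: (B, c1) with payoffs (15, 15).
Under simultaneous play:
Row's best replies: c1→B; c2→C; c3→B.
Player II's best replies: A→c1; B→c1; C→c1; D→c2.
The unique mutual best reply is (B, c1), giving (15, 15).
Row's commitment gain: 15 − 15 = 0.

0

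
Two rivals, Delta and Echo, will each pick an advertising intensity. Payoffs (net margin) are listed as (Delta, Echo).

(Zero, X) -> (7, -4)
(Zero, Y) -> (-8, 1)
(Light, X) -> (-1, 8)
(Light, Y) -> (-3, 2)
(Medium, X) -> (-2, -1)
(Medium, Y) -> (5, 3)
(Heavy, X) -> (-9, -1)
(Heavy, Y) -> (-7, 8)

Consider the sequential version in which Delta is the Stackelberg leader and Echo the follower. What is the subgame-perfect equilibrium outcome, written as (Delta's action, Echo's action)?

Solve by backward induction (Delta leads).
- Zero: BR = Y, leader payoff -8.
- Light: BR = X, leader payoff -1.
- Medium: BR = Y, leader payoff 5.
- Heavy: BR = Y, leader payoff -7.
Maximizing over -8, -1, 5, -7, Delta chooses Medium. Subgame-perfect outcome: (Medium, Y) with payoffs (5, 3).

(Medium, Y)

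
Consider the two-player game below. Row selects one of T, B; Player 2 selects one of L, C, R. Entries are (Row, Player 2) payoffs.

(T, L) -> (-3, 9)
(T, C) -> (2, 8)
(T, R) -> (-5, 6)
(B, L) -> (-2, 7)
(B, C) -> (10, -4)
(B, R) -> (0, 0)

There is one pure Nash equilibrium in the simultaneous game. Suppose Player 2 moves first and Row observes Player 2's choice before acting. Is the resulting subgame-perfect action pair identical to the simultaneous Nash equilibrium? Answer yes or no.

Row best-responds to each possible Player 2 move:
- L → Row plays B (best of -3, -2); Player 2 gets 7.
- C → Row plays B (best of 2, 10); Player 2 gets -4.
- R → Row plays B (best of -5, 0); Player 2 gets 0.
Player 2's induced payoffs are 7, -4, 0, so Player 2 commits to L. Subgame-perfect outcome: (B, L) with payoffs (-2, 7).
For the simultaneous game, intersect best replies.
Row's best replies: L→B; C→B; R→B.
Player 2's best replies: T→L; B→L.
The unique mutual best reply is (B, L), giving (-2, 7).
Sequential outcome (B, L) coincides with the Nash profile (B, L).

yes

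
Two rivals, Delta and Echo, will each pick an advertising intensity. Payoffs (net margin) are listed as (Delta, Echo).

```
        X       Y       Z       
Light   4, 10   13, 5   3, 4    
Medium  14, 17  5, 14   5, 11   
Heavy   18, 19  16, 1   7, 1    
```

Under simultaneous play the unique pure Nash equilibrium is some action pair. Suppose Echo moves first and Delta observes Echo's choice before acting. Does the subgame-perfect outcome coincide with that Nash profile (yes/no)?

yes

Work backward from Delta's decision.
- X: BR = Heavy, leader payoff 19.
- Y: BR = Heavy, leader payoff 1.
- Z: BR = Heavy, leader payoff 1.
Echo's induced payoffs are 19, 1, 1, so Echo commits to X. Subgame-perfect outcome: (Heavy, X) with payoffs (18, 19).
Under simultaneous play:
Delta's best replies: X→Heavy; Y→Heavy; Z→Heavy.
Echo's best replies: Light→X; Medium→X; Heavy→X.
Only (Heavy, X) has each player best-responding; Nash payoffs (18, 19).
Sequential outcome (Heavy, X) coincides with the Nash profile (Heavy, X).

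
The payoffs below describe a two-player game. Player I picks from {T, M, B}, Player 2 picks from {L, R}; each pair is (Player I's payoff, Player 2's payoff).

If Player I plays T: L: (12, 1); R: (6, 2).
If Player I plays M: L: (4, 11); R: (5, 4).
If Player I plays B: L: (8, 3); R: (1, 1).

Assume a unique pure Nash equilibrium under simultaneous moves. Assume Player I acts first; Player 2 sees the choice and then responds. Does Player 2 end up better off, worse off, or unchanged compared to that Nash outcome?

better off

Backward induction with Player I moving first.
- T: BR = R, leader payoff 6.
- M: BR = L, leader payoff 4.
- B: BR = L, leader payoff 8.
Player I's induced payoffs are 6, 4, 8, so Player I commits to B. Subgame-perfect outcome: (B, L) with payoffs (8, 3).
Now find the simultaneous Nash equilibrium.
Player I's best replies: L→T; R→T.
Player 2's best replies: T→R; M→L; B→L.
Only (T, R) has each player best-responding; Nash payoffs (6, 2).
Player 2 earns 3 sequentially versus 2 at the Nash outcome: better off.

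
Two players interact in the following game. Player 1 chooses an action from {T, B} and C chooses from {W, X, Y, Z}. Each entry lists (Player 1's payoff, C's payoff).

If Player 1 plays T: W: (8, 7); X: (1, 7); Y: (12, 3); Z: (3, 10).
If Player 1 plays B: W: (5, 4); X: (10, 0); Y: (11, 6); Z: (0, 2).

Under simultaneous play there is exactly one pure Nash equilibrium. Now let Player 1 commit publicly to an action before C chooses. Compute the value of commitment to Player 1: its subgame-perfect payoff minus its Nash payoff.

Backward induction with Player 1 moving first.
- T → C plays Z (best of 7, 7, 3, 10); Player 1 gets 3.
- B → C plays Y (best of 4, 0, 6, 2); Player 1 gets 11.
Maximizing over 3, 11, Player 1 chooses B. Subgame-perfect outcome: (B, Y) with payoffs (11, 6).
Under simultaneous play:
Player 1's best replies: W→T; X→B; Y→T; Z→T.
C's best replies: T→Z; B→Y.
The unique mutual best reply is (T, Z), giving (3, 10).
Player 1's commitment gain: 11 − 3 = 8.

8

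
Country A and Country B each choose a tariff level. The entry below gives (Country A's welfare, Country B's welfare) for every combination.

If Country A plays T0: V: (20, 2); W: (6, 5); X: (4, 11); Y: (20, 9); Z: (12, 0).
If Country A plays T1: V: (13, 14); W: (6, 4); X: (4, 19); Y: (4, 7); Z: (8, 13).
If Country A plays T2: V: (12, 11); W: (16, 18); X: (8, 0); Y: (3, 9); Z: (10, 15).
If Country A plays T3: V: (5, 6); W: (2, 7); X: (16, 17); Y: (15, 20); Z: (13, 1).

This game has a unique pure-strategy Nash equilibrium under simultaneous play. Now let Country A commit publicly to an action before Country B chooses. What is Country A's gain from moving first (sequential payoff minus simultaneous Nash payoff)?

0

Work backward from Country B's decision.
- T0: Country B compares 2, 5, 11, 9, 0 and picks X; Country A would get 4.
- T1: Country B compares 14, 4, 19, 7, 13 and picks X; Country A would get 4.
- T2: Country B compares 11, 18, 0, 9, 15 and picks W; Country A would get 16.
- T3: Country B compares 6, 7, 17, 20, 1 and picks Y; Country A would get 15.
Country A's induced payoffs are 4, 4, 16, 15, so Country A commits to T2. Subgame-perfect outcome: (T2, W) with payoffs (16, 18).
For the simultaneous game, intersect best replies.
Country A's best replies: V→T0; W→T2; X→T3; Y→T0; Z→T3.
Country B's best replies: T0→X; T1→X; T2→W; T3→Y.
The unique mutual best reply is (T2, W), giving (16, 18).
Country A's commitment gain: 16 − 16 = 0.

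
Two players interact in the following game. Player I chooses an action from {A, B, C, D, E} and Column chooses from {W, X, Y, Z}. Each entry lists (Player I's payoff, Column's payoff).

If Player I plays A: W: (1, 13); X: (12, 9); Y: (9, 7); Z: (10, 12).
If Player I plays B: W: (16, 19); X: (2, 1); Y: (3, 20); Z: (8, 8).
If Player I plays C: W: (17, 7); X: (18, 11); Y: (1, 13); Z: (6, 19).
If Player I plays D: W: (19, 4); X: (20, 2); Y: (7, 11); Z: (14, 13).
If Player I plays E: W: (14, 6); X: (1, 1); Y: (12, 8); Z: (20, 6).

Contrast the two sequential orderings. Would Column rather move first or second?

second

If Player I leads: Column's best replies are A→W, B→Y, C→Z, D→Z, E→Y; Player I's induced payoffs 1, 3, 6, 14, 12; outcome (D, Z), payoffs (14, 13).
If Column leads: Player I's best replies are W→D, X→D, Y→E, Z→E; Column's induced payoffs 4, 2, 8, 6; outcome (E, Y), payoffs (12, 8).
Column gets 8 moving first and 13 moving second, so Column prefers to move second.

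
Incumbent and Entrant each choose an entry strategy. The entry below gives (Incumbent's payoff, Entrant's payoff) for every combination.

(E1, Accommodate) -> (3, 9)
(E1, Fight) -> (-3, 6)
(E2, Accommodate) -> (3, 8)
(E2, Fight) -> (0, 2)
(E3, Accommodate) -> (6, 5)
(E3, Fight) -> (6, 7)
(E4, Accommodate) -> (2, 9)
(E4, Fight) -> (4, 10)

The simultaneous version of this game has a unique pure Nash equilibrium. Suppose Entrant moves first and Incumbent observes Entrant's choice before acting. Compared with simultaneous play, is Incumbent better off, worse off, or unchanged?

unchanged

Work backward from Incumbent's decision.
- Accommodate: Incumbent compares 3, 3, 6, 2 and picks E3; Entrant would get 5.
- Fight: Incumbent compares -3, 0, 6, 4 and picks E3; Entrant would get 7.
Maximizing over 5, 7, Entrant chooses Fight. Subgame-perfect outcome: (E3, Fight) with payoffs (6, 7).
Now find the simultaneous Nash equilibrium.
Incumbent's best replies: Accommodate→E3; Fight→E3.
Entrant's best replies: E1→Accommodate; E2→Accommodate; E3→Fight; E4→Fight.
Only (E3, Fight) has each player best-responding; Nash payoffs (6, 7).
Incumbent earns 6 sequentially versus 6 at the Nash outcome: unchanged.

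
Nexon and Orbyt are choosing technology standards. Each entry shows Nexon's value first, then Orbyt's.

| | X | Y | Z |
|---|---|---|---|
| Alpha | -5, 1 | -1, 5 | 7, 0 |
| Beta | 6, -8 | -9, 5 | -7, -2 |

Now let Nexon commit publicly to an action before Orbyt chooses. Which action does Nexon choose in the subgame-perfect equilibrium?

Work backward from Orbyt's decision.
- Alpha: BR = Y, leader payoff -1.
- Beta: BR = Y, leader payoff -9.
Among -1, -9, the best is -1 at Alpha. Subgame-perfect outcome: (Alpha, Y) with payoffs (-1, 5).

Alpha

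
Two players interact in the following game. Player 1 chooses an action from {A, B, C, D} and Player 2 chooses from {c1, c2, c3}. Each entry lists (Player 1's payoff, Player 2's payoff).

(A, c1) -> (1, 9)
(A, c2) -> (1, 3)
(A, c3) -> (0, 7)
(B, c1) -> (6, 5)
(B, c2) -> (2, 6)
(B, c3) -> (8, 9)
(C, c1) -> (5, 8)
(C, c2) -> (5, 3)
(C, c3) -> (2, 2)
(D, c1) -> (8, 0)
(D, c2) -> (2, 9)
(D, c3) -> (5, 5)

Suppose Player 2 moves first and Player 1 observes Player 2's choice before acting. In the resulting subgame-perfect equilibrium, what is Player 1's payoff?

8

Backward induction with Player 2 moving first.
- c1 → Player 1 plays D (best of 1, 6, 5, 8); Player 2 gets 0.
- c2 → Player 1 plays C (best of 1, 2, 5, 2); Player 2 gets 3.
- c3 → Player 1 plays B (best of 0, 8, 2, 5); Player 2 gets 9.
Maximizing over 0, 3, 9, Player 2 chooses c3. Subgame-perfect outcome: (B, c3) with payoffs (8, 9).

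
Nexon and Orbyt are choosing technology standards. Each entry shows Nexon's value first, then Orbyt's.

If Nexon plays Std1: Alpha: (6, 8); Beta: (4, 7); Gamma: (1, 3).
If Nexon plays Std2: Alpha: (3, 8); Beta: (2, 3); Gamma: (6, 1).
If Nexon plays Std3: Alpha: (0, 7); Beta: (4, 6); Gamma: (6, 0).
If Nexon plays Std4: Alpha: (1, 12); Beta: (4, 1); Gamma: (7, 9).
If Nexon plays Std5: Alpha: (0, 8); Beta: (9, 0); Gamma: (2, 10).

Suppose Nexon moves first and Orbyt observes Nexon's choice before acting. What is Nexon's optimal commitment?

Std1

Solve by backward induction (Nexon leads).
- Std1: Orbyt compares 8, 7, 3 and picks Alpha; Nexon would get 6.
- Std2: Orbyt compares 8, 3, 1 and picks Alpha; Nexon would get 3.
- Std3: Orbyt compares 7, 6, 0 and picks Alpha; Nexon would get 0.
- Std4: Orbyt compares 12, 1, 9 and picks Alpha; Nexon would get 1.
- Std5: Orbyt compares 8, 0, 10 and picks Gamma; Nexon would get 2.
Nexon's induced payoffs are 6, 3, 0, 1, 2, so Nexon commits to Std1. Subgame-perfect outcome: (Std1, Alpha) with payoffs (6, 8).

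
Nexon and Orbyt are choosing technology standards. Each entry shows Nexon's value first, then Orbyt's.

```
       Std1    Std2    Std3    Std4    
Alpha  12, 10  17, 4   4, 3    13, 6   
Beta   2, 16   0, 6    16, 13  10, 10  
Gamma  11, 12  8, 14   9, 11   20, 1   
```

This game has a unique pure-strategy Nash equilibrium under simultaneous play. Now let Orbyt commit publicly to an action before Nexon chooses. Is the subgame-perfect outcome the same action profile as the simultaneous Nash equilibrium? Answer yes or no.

no

Solve by backward induction (Orbyt leads).
- Std1: BR = Alpha, leader payoff 10.
- Std2: BR = Alpha, leader payoff 4.
- Std3: BR = Beta, leader payoff 13.
- Std4: BR = Gamma, leader payoff 1.
Among 10, 4, 13, 1, the best is 13 at Std3. Subgame-perfect outcome: (Beta, Std3) with payoffs (16, 13).
Now find the simultaneous Nash equilibrium.
Nexon's best replies: Std1→Alpha; Std2→Alpha; Std3→Beta; Std4→Gamma.
Orbyt's best replies: Alpha→Std1; Beta→Std1; Gamma→Std2.
Only (Alpha, Std1) has each player best-responding; Nash payoffs (12, 10).
Sequential outcome (Beta, Std3) differs from the Nash profile (Alpha, Std1).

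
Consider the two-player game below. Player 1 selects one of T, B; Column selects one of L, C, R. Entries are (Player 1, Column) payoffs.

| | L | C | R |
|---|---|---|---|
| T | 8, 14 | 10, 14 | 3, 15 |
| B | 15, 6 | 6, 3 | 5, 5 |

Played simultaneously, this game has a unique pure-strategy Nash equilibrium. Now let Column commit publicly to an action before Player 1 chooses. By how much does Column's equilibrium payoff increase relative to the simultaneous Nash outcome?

8

Player 1 best-responds to each possible Column move:
- L → Player 1 plays B (best of 8, 15); Column gets 6.
- C → Player 1 plays T (best of 10, 6); Column gets 14.
- R → Player 1 plays B (best of 3, 5); Column gets 5.
Column's induced payoffs are 6, 14, 5, so Column commits to C. Subgame-perfect outcome: (T, C) with payoffs (10, 14).
For the simultaneous game, intersect best replies.
Player 1's best replies: L→B; C→T; R→B.
Column's best replies: T→R; B→L.
Only (B, L) has each player best-responding; Nash payoffs (15, 6).
Column's commitment gain: 14 − 6 = 8.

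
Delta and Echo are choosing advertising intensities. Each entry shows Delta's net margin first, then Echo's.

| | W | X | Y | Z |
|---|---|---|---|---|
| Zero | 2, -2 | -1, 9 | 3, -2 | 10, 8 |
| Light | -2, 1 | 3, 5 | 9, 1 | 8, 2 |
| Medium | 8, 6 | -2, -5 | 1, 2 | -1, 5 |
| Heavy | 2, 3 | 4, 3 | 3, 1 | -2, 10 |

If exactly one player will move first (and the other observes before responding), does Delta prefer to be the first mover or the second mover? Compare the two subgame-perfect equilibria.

second

If Delta leads: Echo's best replies are Zero→X, Light→X, Medium→W, Heavy→Z; Delta's induced payoffs -1, 3, 8, -2; outcome (Medium, W), payoffs (8, 6).
If Echo leads: Delta's best replies are W→Medium, X→Heavy, Y→Light, Z→Zero; Echo's induced payoffs 6, 3, 1, 8; outcome (Zero, Z), payoffs (10, 8).
Delta gets 8 moving first and 10 moving second, so Delta prefers to move second.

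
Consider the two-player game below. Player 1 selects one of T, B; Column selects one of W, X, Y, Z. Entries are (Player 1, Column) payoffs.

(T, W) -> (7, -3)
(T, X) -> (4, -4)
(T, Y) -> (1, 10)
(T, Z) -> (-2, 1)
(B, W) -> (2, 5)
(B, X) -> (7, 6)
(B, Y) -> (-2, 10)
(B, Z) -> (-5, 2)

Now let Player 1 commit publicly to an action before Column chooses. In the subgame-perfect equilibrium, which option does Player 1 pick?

T

Work backward from Column's decision.
- T: Column compares -3, -4, 10, 1 and picks Y; Player 1 would get 1.
- B: Column compares 5, 6, 10, 2 and picks Y; Player 1 would get -2.
Maximizing over 1, -2, Player 1 chooses T. Subgame-perfect outcome: (T, Y) with payoffs (1, 10).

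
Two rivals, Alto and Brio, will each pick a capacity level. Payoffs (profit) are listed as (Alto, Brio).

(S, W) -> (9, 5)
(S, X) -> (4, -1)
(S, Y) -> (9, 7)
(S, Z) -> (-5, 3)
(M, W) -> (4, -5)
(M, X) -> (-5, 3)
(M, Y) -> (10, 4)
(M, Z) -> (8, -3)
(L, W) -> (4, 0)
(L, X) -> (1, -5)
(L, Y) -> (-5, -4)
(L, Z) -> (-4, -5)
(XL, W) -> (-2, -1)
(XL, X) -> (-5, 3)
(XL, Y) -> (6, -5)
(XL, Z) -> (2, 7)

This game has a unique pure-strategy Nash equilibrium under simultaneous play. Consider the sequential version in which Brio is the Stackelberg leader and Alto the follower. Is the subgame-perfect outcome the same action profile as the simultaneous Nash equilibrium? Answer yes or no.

Work backward from Alto's decision.
- W: BR = S, leader payoff 5.
- X: BR = S, leader payoff -1.
- Y: BR = M, leader payoff 4.
- Z: BR = M, leader payoff -3.
Maximizing over 5, -1, 4, -3, Brio chooses W. Subgame-perfect outcome: (S, W) with payoffs (9, 5).
Now find the simultaneous Nash equilibrium.
Alto's best replies: W→S; X→S; Y→M; Z→M.
Brio's best replies: S→Y; M→Y; L→W; XL→Z.
Only (M, Y) has each player best-responding; Nash payoffs (10, 4).
Sequential outcome (S, W) differs from the Nash profile (M, Y).

no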